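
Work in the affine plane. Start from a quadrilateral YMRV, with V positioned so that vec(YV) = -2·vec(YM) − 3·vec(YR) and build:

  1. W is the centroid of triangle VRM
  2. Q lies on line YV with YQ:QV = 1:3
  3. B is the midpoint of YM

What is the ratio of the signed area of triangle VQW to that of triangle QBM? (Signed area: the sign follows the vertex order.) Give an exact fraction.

[VQW]:[QBM] = 2/3

Choose coordinates Y = (0, 0), M = (1, 0), R = (0, 1), V = (-2, -3).
1. W is the centroid of triangle VRM ⇒ W = (-1/3, -2/3)
2. Q lies on line YV with YQ:QV = 1:3 ⇒ Q = (-1/2, -3/4)
3. B is the midpoint of YM ⇒ B = (1/2, 0)
2·[VQW] = -1/4, 2·[QBM] = -3/8
[VQW]:[QBM] = -1/4:-3/8 = 2/3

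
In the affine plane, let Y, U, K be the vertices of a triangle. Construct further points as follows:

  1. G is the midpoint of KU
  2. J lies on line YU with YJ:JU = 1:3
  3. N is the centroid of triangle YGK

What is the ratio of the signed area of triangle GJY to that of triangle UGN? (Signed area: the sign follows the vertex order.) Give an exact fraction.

Set Y = (0, 0), U = (1, 0), K = (0, 1); any affine frame gives the same invariant.
1. G is the midpoint of KU ⇒ G = (1/2, 1/2)
2. J lies on line YU with YJ:JU = 1:3 ⇒ J = (1/4, 0)
3. N is the centroid of triangle YGK ⇒ N = (1/6, 1/2)
2·[GJY] = -1/8, 2·[UGN] = 1/6
[GJY]:[UGN] = -1/8:1/6 = -3/4

[GJY]:[UGN] = -3/4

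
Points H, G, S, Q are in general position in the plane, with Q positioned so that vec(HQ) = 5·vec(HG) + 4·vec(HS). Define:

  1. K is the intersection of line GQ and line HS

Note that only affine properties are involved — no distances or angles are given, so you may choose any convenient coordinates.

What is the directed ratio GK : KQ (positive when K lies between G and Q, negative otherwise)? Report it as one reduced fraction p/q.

Work in coordinates with H = (0, 0), G = (1, 0), S = (0, 1), Q = (5, 4).
1. K is the intersection of line GQ and line HS ⇒ K = (0, -1)
K = G + t·(Q−G) with t = -1/4, so GK:KQ = t:(1−t) = -1/4:5/4

GK:KQ = -1/5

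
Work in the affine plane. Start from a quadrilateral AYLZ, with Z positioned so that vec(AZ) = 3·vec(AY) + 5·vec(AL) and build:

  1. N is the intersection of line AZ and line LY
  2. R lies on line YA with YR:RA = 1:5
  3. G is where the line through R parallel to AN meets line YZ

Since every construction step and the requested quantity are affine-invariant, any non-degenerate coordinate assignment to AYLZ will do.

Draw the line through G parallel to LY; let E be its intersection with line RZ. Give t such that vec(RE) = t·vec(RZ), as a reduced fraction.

t = 8/43

Assign A = (0, 0), Y = (1, 0), L = (0, 1), Z = (3, 5) — the answer is frame-independent, so this choice is without loss of generality.
1. N is the intersection of line AZ and line LY ⇒ N = (3/8, 5/8)
2. R lies on line YA with YR:RA = 1:5 ⇒ R = (5/6, 0)
3. G is where the line through R parallel to AN meets line YZ ⇒ G = (4/3, 5/6)
through G parallel to LY: direction (1, -1); meets RZ at E = (319/258, 40/43)
E = R + t·(Z−R) with t = 8/43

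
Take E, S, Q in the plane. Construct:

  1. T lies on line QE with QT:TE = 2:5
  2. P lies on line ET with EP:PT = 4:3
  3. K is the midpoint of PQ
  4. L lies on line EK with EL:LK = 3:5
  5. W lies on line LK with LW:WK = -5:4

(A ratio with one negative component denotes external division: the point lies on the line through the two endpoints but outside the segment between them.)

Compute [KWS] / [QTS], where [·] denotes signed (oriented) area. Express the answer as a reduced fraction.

[KWS]:[QTS] = -345/56

Choose coordinates E = (0, 0), S = (1, 0), Q = (0, 1).
1. T lies on line QE with QT:TE = 2:5 ⇒ T = (0, 5/7)
2. P lies on line ET with EP:PT = 4:3 ⇒ P = (0, 20/49)
3. K is the midpoint of PQ ⇒ K = (0, 69/98)
4. L lies on line EK with EL:LK = 3:5 ⇒ L = (0, 207/784)
5. W lies on line LK with LW:WK = -5:4 ⇒ W = (0, 69/28)
2·[KWS] = -345/196, 2·[QTS] = 2/7
[KWS]:[QTS] = -345/196:2/7 = -345/56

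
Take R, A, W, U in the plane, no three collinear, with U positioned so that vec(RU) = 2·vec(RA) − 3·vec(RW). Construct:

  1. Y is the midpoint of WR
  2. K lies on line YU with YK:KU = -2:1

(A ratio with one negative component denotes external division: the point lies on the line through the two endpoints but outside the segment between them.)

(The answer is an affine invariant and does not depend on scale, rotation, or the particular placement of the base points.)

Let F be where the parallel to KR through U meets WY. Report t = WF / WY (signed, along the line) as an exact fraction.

t = 3/2

Work in coordinates with R = (0, 0), A = (1, 0), W = (0, 1), U = (2, -3).
1. Y is the midpoint of WR ⇒ Y = (0, 1/2)
2. K lies on line YU with YK:KU = -2:1 ⇒ K = (4, -13/2)
through U parallel to KR: direction (-4, 13/2); meets WY at F = (0, 1/4)
F = W + t·(Y−W) with t = 3/2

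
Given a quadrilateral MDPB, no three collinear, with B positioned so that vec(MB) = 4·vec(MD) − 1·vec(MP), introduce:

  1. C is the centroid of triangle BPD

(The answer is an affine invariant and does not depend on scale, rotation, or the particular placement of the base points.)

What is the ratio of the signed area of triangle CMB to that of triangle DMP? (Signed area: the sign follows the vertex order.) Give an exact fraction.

[CMB]:[DMP] = -5/3

Assign M = (0, 0), D = (1, 0), P = (0, 1), B = (4, -1) — the answer is frame-independent, so this choice is without loss of generality.
1. C is the centroid of triangle BPD ⇒ C = (5/3, 0)
2·[CMB] = 5/3, 2·[DMP] = -1
[CMB]:[DMP] = 5/3:-1 = -5/3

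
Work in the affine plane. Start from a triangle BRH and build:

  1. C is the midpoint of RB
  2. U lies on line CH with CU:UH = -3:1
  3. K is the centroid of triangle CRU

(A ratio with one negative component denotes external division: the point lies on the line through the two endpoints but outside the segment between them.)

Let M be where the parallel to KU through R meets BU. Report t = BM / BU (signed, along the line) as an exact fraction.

t = 4/3

Choose coordinates B = (0, 0), R = (1, 0), H = (0, 1).
1. C is the midpoint of RB ⇒ C = (1/2, 0)
2. U lies on line CH with CU:UH = -3:1 ⇒ U = (-1/4, 3/2)
3. K is the centroid of triangle CRU ⇒ K = (5/12, 1/2)
through R parallel to KU: direction (-2/3, 1); meets BU at M = (-1/3, 2)
M = B + t·(U−B) with t = 4/3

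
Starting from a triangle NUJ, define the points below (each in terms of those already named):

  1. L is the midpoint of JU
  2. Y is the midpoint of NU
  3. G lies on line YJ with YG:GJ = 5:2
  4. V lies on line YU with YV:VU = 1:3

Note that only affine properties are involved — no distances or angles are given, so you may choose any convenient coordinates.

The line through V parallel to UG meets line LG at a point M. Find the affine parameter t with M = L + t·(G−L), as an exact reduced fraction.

t = 19/4

Work in coordinates with N = (0, 0), U = (1, 0), J = (0, 1).
1. L is the midpoint of JU ⇒ L = (1/2, 1/2)
2. Y is the midpoint of NU ⇒ Y = (1/2, 0)
3. G lies on line YJ with YG:GJ = 5:2 ⇒ G = (1/7, 5/7)
4. V lies on line YU with YV:VU = 1:3 ⇒ V = (5/8, 0)
through V parallel to UG: direction (-6/7, 5/7); meets LG at M = (-67/56, 85/56)
M = L + t·(G−L) with t = 19/4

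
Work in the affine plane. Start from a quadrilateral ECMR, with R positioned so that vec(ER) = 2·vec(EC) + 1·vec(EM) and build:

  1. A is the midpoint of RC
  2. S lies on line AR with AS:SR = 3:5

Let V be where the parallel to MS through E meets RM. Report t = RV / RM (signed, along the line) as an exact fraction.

Assign E = (0, 0), C = (1, 0), M = (0, 1), R = (2, 1) — the answer is frame-independent, so this choice is without loss of generality.
1. A is the midpoint of RC ⇒ A = (3/2, 1/2)
2. S lies on line AR with AS:SR = 3:5 ⇒ S = (27/16, 11/16)
through E parallel to MS: direction (27/16, -5/16); meets RM at V = (-27/5, 1)
V = R + t·(M−R) with t = 37/10

t = 37/10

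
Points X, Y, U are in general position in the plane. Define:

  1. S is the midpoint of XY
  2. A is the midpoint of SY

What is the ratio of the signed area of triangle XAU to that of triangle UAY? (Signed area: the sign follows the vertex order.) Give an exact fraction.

[XAU]:[UAY] = 3

Assign X = (0, 0), Y = (1, 0), U = (0, 1) — the answer is frame-independent, so this choice is without loss of generality.
1. S is the midpoint of XY ⇒ S = (1/2, 0)
2. A is the midpoint of SY ⇒ A = (3/4, 0)
2·[XAU] = 3/4, 2·[UAY] = 1/4
[XAU]:[UAY] = 3/4:1/4 = 3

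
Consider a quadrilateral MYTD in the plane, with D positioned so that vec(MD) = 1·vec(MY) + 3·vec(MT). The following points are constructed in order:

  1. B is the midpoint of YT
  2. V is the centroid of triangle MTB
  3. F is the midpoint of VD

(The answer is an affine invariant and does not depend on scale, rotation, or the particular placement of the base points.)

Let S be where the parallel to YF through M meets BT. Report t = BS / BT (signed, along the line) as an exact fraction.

Set M = (0, 0), Y = (1, 0), T = (0, 1), D = (1, 3); any affine frame gives the same invariant.
1. B is the midpoint of YT ⇒ B = (1/2, 1/2)
2. V is the centroid of triangle MTB ⇒ V = (1/6, 1/2)
3. F is the midpoint of VD ⇒ F = (7/12, 7/4)
through M parallel to YF: direction (-5/12, 7/4); meets BT at S = (-5/16, 21/16)
S = B + t·(T−B) with t = 13/8

t = 13/8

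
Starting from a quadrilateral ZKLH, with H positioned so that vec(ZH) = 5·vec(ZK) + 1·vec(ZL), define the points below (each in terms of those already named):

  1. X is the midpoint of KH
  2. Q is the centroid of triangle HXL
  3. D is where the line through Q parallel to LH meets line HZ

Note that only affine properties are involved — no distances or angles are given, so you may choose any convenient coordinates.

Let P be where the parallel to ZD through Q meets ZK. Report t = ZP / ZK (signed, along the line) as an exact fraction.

Choose coordinates Z = (0, 0), K = (1, 0), L = (0, 1), H = (5, 1).
1. X is the midpoint of KH ⇒ X = (3, 1/2)
2. Q is the centroid of triangle HXL ⇒ Q = (8/3, 5/6)
3. D is where the line through Q parallel to LH meets line HZ ⇒ D = (25/6, 5/6)
through Q parallel to ZD: direction (25/6, 5/6); meets ZK at P = (-3/2, 0)
P = Z + t·(K−Z) with t = -3/2

t = -3/2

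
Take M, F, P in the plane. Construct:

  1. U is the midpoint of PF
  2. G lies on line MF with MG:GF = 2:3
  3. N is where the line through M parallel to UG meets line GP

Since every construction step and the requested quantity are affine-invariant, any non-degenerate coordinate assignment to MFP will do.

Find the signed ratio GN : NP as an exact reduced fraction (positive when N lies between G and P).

Choose coordinates M = (0, 0), F = (1, 0), P = (0, 1).
1. U is the midpoint of PF ⇒ U = (1/2, 1/2)
2. G lies on line MF with MG:GF = 2:3 ⇒ G = (2/5, 0)
3. N is where the line through M parallel to UG meets line GP ⇒ N = (2/15, 2/3)
N = G + t·(P−G) with t = 2/3, so GN:NP = t:(1−t) = 2/3:1/3

GN:NP = 2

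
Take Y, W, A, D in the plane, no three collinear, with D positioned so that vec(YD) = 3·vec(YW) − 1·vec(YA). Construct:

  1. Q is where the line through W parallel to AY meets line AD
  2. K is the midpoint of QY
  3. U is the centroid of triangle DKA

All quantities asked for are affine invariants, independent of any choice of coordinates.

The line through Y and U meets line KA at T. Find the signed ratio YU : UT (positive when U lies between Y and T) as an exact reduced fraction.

Work in coordinates with Y = (0, 0), W = (1, 0), A = (0, 1), D = (3, -1).
1. Q is where the line through W parallel to AY meets line AD ⇒ Q = (1, 1/3)
2. K is the midpoint of QY ⇒ K = (1/2, 1/6)
3. U is the centroid of triangle DKA ⇒ U = (7/6, 1/18)
line YU meets KA at T = (7/12, 1/36)
U = Y + t·(T−Y) with t = 2, so YU:UT = 2:-1

YU:UT = -2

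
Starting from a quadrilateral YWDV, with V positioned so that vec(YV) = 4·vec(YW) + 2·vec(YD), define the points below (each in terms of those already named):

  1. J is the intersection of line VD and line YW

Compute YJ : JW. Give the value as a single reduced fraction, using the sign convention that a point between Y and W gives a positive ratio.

YJ:JW = -4/5

Set Y = (0, 0), W = (1, 0), D = (0, 1), V = (4, 2); any affine frame gives the same invariant.
1. J is the intersection of line VD and line YW ⇒ J = (-4, 0)
J = Y + t·(W−Y) with t = -4, so YJ:JW = t:(1−t) = -4:5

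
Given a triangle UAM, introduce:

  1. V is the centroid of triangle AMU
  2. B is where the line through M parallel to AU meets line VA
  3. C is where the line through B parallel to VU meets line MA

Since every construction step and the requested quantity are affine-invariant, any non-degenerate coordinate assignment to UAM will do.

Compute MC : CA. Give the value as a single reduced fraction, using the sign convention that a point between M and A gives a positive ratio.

Assign U = (0, 0), A = (1, 0), M = (0, 1) — the answer is frame-independent, so this choice is without loss of generality.
1. V is the centroid of triangle AMU ⇒ V = (1/3, 1/3)
2. B is where the line through M parallel to AU meets line VA ⇒ B = (-1, 1)
3. C is where the line through B parallel to VU meets line MA ⇒ C = (-1/2, 3/2)
C = M + t·(A−M) with t = -1/2, so MC:CA = t:(1−t) = -1/2:3/2

MC:CA = -1/3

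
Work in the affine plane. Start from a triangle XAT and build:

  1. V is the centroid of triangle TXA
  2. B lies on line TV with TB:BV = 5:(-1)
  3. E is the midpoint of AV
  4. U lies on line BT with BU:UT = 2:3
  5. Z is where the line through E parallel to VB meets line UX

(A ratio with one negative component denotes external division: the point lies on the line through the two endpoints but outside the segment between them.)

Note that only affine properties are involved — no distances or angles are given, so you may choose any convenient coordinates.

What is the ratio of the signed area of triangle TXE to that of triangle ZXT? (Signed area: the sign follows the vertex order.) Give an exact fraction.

Assign X = (0, 0), A = (1, 0), T = (0, 1) — the answer is frame-independent, so this choice is without loss of generality.
1. V is the centroid of triangle TXA ⇒ V = (1/3, 1/3)
2. B lies on line TV with TB:BV = 5:(-1) ⇒ B = (5/12, 1/6)
3. E is the midpoint of AV ⇒ E = (2/3, 1/6)
4. U lies on line BT with BU:UT = 2:3 ⇒ U = (1/4, 1/2)
5. Z is where the line through E parallel to VB meets line UX ⇒ Z = (3/8, 3/4)
2·[TXE] = 2/3, 2·[ZXT] = -3/8
[TXE]:[ZXT] = 2/3:-3/8 = -16/9

[TXE]:[ZXT] = -16/9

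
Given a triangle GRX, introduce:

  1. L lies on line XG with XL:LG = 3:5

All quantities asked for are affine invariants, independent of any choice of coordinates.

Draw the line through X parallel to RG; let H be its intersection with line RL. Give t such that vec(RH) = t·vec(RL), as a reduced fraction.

t = 8/5

Choose coordinates G = (0, 0), R = (1, 0), X = (0, 1).
1. L lies on line XG with XL:LG = 3:5 ⇒ L = (0, 5/8)
through X parallel to RG: direction (-1, 0); meets RL at H = (-3/5, 1)
H = R + t·(L−R) with t = 8/5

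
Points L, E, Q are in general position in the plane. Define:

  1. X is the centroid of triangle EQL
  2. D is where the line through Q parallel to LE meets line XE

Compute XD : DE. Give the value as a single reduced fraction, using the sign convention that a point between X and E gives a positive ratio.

Choose coordinates L = (0, 0), E = (1, 0), Q = (0, 1).
1. X is the centroid of triangle EQL ⇒ X = (1/3, 1/3)
2. D is where the line through Q parallel to LE meets line XE ⇒ D = (-1, 1)
D = X + t·(E−X) with t = -2, so XD:DE = t:(1−t) = -2:3

XD:DE = -2/3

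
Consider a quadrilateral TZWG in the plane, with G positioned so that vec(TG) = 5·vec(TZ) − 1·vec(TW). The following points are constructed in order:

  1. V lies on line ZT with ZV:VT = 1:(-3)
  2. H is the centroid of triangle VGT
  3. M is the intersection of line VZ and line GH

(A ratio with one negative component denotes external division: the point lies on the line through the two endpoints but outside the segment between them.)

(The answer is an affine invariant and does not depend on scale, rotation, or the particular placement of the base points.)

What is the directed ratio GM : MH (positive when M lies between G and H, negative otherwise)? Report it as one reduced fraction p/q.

Set T = (0, 0), Z = (1, 0), W = (0, 1), G = (5, -1); any affine frame gives the same invariant.
1. V lies on line ZT with ZV:VT = 1:(-3) ⇒ V = (3/2, 0)
2. H is the centroid of triangle VGT ⇒ H = (13/6, -1/3)
3. M is the intersection of line VZ and line GH ⇒ M = (3/4, 0)
M = G + t·(H−G) with t = 3/2, so GM:MH = t:(1−t) = 3/2:-1/2

GM:MH = -3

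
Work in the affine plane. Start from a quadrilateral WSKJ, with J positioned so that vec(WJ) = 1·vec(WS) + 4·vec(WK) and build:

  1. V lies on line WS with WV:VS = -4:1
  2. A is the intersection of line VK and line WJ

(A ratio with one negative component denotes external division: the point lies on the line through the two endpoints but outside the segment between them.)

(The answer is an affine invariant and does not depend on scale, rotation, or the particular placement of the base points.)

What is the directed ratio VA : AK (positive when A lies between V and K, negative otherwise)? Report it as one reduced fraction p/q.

VA:AK = 16/3

Choose coordinates W = (0, 0), S = (1, 0), K = (0, 1), J = (1, 4).
1. V lies on line WS with WV:VS = -4:1 ⇒ V = (4/3, 0)
2. A is the intersection of line VK and line WJ ⇒ A = (4/19, 16/19)
A = V + t·(K−V) with t = 16/19, so VA:AK = t:(1−t) = 16/19:3/19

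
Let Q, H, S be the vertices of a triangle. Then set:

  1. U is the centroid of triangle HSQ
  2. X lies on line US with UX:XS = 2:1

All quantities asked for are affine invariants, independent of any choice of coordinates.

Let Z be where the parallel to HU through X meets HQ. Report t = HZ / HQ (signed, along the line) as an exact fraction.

Work in coordinates with Q = (0, 0), H = (1, 0), S = (0, 1).
1. U is the centroid of triangle HSQ ⇒ U = (1/3, 1/3)
2. X lies on line US with UX:XS = 2:1 ⇒ X = (1/9, 7/9)
through X parallel to HU: direction (-2/3, 1/3); meets HQ at Z = (5/3, 0)
Z = H + t·(Q−H) with t = -2/3

t = -2/3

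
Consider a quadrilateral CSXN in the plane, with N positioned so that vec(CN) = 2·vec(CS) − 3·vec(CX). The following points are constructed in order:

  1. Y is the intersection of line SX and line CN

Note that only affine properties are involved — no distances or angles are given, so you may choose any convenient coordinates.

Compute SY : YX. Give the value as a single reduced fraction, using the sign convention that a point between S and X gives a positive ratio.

SY:YX = -3/2

Work in coordinates with C = (0, 0), S = (1, 0), X = (0, 1), N = (2, -3).
1. Y is the intersection of line SX and line CN ⇒ Y = (-2, 3)
Y = S + t·(X−S) with t = 3, so SY:YX = t:(1−t) = 3:-2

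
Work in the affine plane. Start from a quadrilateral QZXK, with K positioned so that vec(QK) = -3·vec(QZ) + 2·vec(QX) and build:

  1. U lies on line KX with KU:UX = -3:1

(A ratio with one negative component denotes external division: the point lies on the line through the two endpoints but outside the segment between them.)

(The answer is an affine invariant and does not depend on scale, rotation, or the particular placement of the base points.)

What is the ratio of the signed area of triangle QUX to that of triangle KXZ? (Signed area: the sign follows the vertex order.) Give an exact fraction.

Set Q = (0, 0), Z = (1, 0), X = (0, 1), K = (-3, 2); any affine frame gives the same invariant.
1. U lies on line KX with KU:UX = -3:1 ⇒ U = (3/2, 1/2)
2·[QUX] = 3/2, 2·[KXZ] = -2
[QUX]:[KXZ] = 3/2:-2 = -3/4

[QUX]:[KXZ] = -3/4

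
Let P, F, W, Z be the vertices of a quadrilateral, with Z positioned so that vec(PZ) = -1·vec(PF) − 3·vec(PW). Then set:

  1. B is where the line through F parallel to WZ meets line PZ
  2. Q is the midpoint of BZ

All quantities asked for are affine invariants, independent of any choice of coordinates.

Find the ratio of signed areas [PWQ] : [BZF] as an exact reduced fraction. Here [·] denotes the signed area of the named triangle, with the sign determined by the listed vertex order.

Choose coordinates P = (0, 0), F = (1, 0), W = (0, 1), Z = (-1, -3).
1. B is where the line through F parallel to WZ meets line PZ ⇒ B = (4, 12)
2. Q is the midpoint of BZ ⇒ Q = (3/2, 9/2)
2·[PWQ] = -3/2, 2·[BZF] = 15
[PWQ]:[BZF] = -3/2:15 = -1/10

[PWQ]:[BZF] = -1/10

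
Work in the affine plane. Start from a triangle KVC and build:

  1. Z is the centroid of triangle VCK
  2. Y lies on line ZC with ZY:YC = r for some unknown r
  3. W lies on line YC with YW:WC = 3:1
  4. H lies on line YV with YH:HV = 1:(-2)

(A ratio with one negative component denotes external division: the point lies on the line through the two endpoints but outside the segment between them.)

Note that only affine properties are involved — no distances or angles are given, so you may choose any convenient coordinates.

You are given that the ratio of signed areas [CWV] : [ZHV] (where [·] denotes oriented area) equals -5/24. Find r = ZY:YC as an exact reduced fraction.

r = 3/5

Assign K = (0, 0), V = (1, 0), C = (0, 1) — the answer is frame-independent, so this choice is without loss of generality.
1. Z is the centroid of triangle VCK ⇒ Z = (1/3, 1/3)
2. With ZY:YC = r, write λ = r/(r+1) so Y = Z + λ·(C−Z); Y is affine-linear in λ
3. W lies on line YC with YW:WC = 3:1 ⇒ W is an affine combination of earlier points and hence also affine-linear in λ
4. H lies on line YV with YH:HV = 1:(-2) ⇒ H is an affine combination of earlier points and hence also affine-linear in λ
Every point depending on Y is an affine combination of Y and λ-independent points, so each such coordinate is linear in λ; the λ² term in each signed area is a multiple of (C−Z)×(C−Z) = 0, so 2·[CWV] and 2·[ZHV] are each linear in λ. Evaluating at λ=0 and λ=1:
  2·[CWV] = -1/12·λ + 1/12,   2·[ZHV] = -2/3·λ
So [CWV]:[ZHV] = (-1/12·λ + 1/12) / (-2/3·λ). Setting this equal to -5/24:
  -1/12·λ + 1/12 = -5/24·(-2/3·λ)  ⇒  λ = 3/8
Then r = λ/(1−λ) = (3/8)/(5/8) = 3/5. Check: with r = 3/5, Y = (5/24, 7/12) and [CWV]:[ZHV] = -5/24 as required.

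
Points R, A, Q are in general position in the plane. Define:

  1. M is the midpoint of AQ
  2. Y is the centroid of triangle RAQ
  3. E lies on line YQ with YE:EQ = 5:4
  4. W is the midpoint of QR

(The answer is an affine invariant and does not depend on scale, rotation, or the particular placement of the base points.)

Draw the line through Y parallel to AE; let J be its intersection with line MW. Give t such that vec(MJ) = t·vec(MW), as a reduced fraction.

t = 14/19

Work in coordinates with R = (0, 0), A = (1, 0), Q = (0, 1).
1. M is the midpoint of AQ ⇒ M = (1/2, 1/2)
2. Y is the centroid of triangle RAQ ⇒ Y = (1/3, 1/3)
3. E lies on line YQ with YE:EQ = 5:4 ⇒ E = (4/27, 19/27)
4. W is the midpoint of QR ⇒ W = (0, 1/2)
through Y parallel to AE: direction (-23/27, 19/27); meets MW at J = (5/38, 1/2)
J = M + t·(W−M) with t = 14/19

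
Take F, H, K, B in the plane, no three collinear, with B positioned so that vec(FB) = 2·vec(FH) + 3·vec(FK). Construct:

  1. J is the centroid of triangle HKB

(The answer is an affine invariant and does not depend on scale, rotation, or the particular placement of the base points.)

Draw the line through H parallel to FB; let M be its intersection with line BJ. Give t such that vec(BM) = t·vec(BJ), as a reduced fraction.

t = 9

Assign F = (0, 0), H = (1, 0), K = (0, 1), B = (2, 3) — the answer is frame-independent, so this choice is without loss of generality.
1. J is the centroid of triangle HKB ⇒ J = (1, 4/3)
through H parallel to FB: direction (2, 3); meets BJ at M = (-7, -12)
M = B + t·(J−B) with t = 9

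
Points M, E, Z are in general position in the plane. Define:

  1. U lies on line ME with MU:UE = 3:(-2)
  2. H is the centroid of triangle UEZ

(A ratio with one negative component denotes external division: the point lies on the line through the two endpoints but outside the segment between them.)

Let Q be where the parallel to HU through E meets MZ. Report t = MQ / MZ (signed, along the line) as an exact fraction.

t = 1/5

Choose coordinates M = (0, 0), E = (1, 0), Z = (0, 1).
1. U lies on line ME with MU:UE = 3:(-2) ⇒ U = (3, 0)
2. H is the centroid of triangle UEZ ⇒ H = (4/3, 1/3)
through E parallel to HU: direction (5/3, -1/3); meets MZ at Q = (0, 1/5)
Q = M + t·(Z−M) with t = 1/5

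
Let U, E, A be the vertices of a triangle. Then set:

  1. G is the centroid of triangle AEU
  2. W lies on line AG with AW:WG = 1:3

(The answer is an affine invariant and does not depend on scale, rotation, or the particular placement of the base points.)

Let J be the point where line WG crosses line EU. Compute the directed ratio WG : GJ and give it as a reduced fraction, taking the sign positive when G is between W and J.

Work in coordinates with U = (0, 0), E = (1, 0), A = (0, 1).
1. G is the centroid of triangle AEU ⇒ G = (1/3, 1/3)
2. W lies on line AG with AW:WG = 1:3 ⇒ W = (1/12, 5/6)
line WG meets EU at J = (1/2, 0)
G = W + t·(J−W) with t = 3/5, so WG:GJ = 3/5:2/5

WG:GJ = 3/2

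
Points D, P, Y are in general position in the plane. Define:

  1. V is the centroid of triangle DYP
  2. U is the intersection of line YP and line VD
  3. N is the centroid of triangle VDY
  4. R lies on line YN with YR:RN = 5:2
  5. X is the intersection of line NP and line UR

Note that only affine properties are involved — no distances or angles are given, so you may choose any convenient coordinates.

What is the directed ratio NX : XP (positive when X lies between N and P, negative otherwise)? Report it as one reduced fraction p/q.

NX:XP = -2/5

Choose coordinates D = (0, 0), P = (1, 0), Y = (0, 1).
1. V is the centroid of triangle DYP ⇒ V = (1/3, 1/3)
2. U is the intersection of line YP and line VD ⇒ U = (1/2, 1/2)
3. N is the centroid of triangle VDY ⇒ N = (1/9, 4/9)
4. R lies on line YN with YR:RN = 5:2 ⇒ R = (5/63, 38/63)
5. X is the intersection of line NP and line UR ⇒ X = (-13/27, 20/27)
X = N + t·(P−N) with t = -2/3, so NX:XP = t:(1−t) = -2/3:5/3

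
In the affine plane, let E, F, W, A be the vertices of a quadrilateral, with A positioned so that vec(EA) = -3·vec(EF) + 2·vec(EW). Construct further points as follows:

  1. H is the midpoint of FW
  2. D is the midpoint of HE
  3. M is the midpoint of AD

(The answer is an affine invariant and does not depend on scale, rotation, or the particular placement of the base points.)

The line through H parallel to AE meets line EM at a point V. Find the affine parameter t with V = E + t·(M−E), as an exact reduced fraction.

Work in coordinates with E = (0, 0), F = (1, 0), W = (0, 1), A = (-3, 2).
1. H is the midpoint of FW ⇒ H = (1/2, 1/2)
2. D is the midpoint of HE ⇒ D = (1/4, 1/4)
3. M is the midpoint of AD ⇒ M = (-11/8, 9/8)
through H parallel to AE: direction (3, -2); meets EM at V = (-11/2, 9/2)
V = E + t·(M−E) with t = 4

t = 4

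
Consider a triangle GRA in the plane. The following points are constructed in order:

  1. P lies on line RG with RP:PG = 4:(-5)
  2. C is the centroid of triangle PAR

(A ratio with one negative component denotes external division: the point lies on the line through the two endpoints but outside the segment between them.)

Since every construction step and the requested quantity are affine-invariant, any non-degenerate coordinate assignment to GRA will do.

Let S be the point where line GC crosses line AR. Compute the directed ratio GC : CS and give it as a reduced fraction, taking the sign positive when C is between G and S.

Assign G = (0, 0), R = (1, 0), A = (0, 1) — the answer is frame-independent, so this choice is without loss of generality.
1. P lies on line RG with RP:PG = 4:(-5) ⇒ P = (5, 0)
2. C is the centroid of triangle PAR ⇒ C = (2, 1/3)
line GC meets AR at S = (6/7, 1/7)
C = G + t·(S−G) with t = 7/3, so GC:CS = 7/3:-4/3

GC:CS = -7/4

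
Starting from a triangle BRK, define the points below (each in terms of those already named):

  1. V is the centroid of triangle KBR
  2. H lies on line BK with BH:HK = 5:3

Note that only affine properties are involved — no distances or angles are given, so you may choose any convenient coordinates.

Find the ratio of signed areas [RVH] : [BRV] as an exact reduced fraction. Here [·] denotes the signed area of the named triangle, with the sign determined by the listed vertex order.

[RVH]:[BRV] = -1/4

Assign B = (0, 0), R = (1, 0), K = (0, 1) — the answer is frame-independent, so this choice is without loss of generality.
1. V is the centroid of triangle KBR ⇒ V = (1/3, 1/3)
2. H lies on line BK with BH:HK = 5:3 ⇒ H = (0, 5/8)
2·[RVH] = -1/12, 2·[BRV] = 1/3
[RVH]:[BRV] = -1/12:1/3 = -1/4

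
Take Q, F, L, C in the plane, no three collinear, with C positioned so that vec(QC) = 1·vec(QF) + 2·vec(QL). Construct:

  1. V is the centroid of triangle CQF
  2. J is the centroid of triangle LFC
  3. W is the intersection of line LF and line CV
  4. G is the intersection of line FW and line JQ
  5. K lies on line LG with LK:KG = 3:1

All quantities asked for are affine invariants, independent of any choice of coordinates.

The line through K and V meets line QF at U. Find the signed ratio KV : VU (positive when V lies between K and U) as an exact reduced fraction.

Assign Q = (0, 0), F = (1, 0), L = (0, 1), C = (1, 2) — the answer is frame-independent, so this choice is without loss of generality.
1. V is the centroid of triangle CQF ⇒ V = (2/3, 2/3)
2. J is the centroid of triangle LFC ⇒ J = (2/3, 1)
3. W is the intersection of line LF and line CV ⇒ W = (3/5, 2/5)
4. G is the intersection of line FW and line JQ ⇒ G = (2/5, 3/5)
5. K lies on line LG with LK:KG = 3:1 ⇒ K = (3/10, 7/10)
line KV meets QF at U = (8, 0)
V = K + t·(U−K) with t = 1/21, so KV:VU = 1/21:20/21

KV:VU = 1/20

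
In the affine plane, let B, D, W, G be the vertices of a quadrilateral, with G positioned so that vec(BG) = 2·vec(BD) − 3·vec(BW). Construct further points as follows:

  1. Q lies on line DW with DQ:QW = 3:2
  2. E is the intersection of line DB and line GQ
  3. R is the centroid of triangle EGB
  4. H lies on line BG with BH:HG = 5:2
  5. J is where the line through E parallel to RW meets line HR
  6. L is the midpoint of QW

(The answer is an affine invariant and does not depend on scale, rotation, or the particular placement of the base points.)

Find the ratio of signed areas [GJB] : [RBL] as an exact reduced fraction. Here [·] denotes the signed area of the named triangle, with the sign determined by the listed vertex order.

Assign B = (0, 0), D = (1, 0), W = (0, 1), G = (2, -3) — the answer is frame-independent, so this choice is without loss of generality.
1. Q lies on line DW with DQ:QW = 3:2 ⇒ Q = (2/5, 3/5)
2. E is the intersection of line DB and line GQ ⇒ E = (2/3, 0)
3. R is the centroid of triangle EGB ⇒ R = (8/9, -1)
4. H lies on line BG with BH:HG = 5:2 ⇒ H = (10/7, -15/7)
5. J is where the line through E parallel to RW meets line HR ⇒ J = (14/3, -9)
6. L is the midpoint of QW ⇒ L = (1/5, 4/5)
2·[GJB] = -4, 2·[RBL] = -41/45
[GJB]:[RBL] = -4:-41/45 = 180/41

[GJB]:[RBL] = 180/41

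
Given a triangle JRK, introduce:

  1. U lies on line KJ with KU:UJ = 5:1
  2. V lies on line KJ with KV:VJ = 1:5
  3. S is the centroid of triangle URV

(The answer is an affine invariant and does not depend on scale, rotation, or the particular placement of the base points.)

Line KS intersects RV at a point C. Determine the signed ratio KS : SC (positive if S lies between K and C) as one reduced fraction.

KS:SC = -7/4

Assign J = (0, 0), R = (1, 0), K = (0, 1) — the answer is frame-independent, so this choice is without loss of generality.
1. U lies on line KJ with KU:UJ = 5:1 ⇒ U = (0, 1/6)
2. V lies on line KJ with KV:VJ = 1:5 ⇒ V = (0, 5/6)
3. S is the centroid of triangle URV ⇒ S = (1/3, 1/3)
line KS meets RV at C = (1/7, 5/7)
S = K + t·(C−K) with t = 7/3, so KS:SC = 7/3:-4/3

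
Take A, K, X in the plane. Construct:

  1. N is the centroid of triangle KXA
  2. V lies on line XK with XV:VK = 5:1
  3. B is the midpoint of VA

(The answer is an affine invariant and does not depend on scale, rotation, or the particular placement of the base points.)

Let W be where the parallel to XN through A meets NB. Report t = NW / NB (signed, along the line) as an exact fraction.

Assign A = (0, 0), K = (1, 0), X = (0, 1) — the answer is frame-independent, so this choice is without loss of generality.
1. N is the centroid of triangle KXA ⇒ N = (1/3, 1/3)
2. V lies on line XK with XV:VK = 5:1 ⇒ V = (5/6, 1/6)
3. B is the midpoint of VA ⇒ B = (5/12, 1/12)
through A parallel to XN: direction (1/3, -2/3); meets NB at W = (4/3, -8/3)
W = N + t·(B−N) with t = 12

t = 12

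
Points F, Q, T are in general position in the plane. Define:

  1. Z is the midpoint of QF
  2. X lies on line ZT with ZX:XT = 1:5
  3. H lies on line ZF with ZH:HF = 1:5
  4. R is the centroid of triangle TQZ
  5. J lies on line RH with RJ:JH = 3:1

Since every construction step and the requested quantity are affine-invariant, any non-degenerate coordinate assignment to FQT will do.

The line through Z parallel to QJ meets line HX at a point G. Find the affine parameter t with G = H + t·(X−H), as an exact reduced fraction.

Assign F = (0, 0), Q = (1, 0), T = (0, 1) — the answer is frame-independent, so this choice is without loss of generality.
1. Z is the midpoint of QF ⇒ Z = (1/2, 0)
2. X lies on line ZT with ZX:XT = 1:5 ⇒ X = (5/12, 1/6)
3. H lies on line ZF with ZH:HF = 1:5 ⇒ H = (5/12, 0)
4. R is the centroid of triangle TQZ ⇒ R = (1/2, 1/3)
5. J lies on line RH with RJ:JH = 3:1 ⇒ J = (7/16, 1/12)
through Z parallel to QJ: direction (-9/16, 1/12); meets HX at G = (5/12, 1/81)
G = H + t·(X−H) with t = 2/27

t = 2/27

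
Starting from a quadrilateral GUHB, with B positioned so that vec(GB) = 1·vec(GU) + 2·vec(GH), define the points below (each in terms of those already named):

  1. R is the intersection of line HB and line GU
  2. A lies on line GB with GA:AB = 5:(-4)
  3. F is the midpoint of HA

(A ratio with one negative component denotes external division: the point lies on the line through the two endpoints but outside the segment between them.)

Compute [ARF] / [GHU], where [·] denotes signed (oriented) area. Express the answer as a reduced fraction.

[ARF]:[GHU] = -2

Work in coordinates with G = (0, 0), U = (1, 0), H = (0, 1), B = (1, 2).
1. R is the intersection of line HB and line GU ⇒ R = (-1, 0)
2. A lies on line GB with GA:AB = 5:(-4) ⇒ A = (5, 10)
3. F is the midpoint of HA ⇒ F = (5/2, 11/2)
2·[ARF] = 2, 2·[GHU] = -1
[ARF]:[GHU] = 2:-1 = -2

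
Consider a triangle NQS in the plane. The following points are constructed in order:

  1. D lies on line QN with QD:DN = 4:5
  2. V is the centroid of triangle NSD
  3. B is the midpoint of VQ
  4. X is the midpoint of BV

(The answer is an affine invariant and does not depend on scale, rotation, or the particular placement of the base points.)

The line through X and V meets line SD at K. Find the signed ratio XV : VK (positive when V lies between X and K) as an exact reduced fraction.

XV:VK = -17/20

Choose coordinates N = (0, 0), Q = (1, 0), S = (0, 1).
1. D lies on line QN with QD:DN = 4:5 ⇒ D = (5/9, 0)
2. V is the centroid of triangle NSD ⇒ V = (5/27, 1/3)
3. B is the midpoint of VQ ⇒ B = (16/27, 1/6)
4. X is the midpoint of BV ⇒ X = (7/18, 1/4)
line XV meets SD at K = (65/153, 4/17)
V = X + t·(K−X) with t = -17/3, so XV:VK = -17/3:20/3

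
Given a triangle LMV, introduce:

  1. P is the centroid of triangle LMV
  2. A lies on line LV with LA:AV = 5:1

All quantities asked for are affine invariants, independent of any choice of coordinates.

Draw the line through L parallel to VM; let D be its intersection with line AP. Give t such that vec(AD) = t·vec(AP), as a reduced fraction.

Work in coordinates with L = (0, 0), M = (1, 0), V = (0, 1).
1. P is the centroid of triangle LMV ⇒ P = (1/3, 1/3)
2. A lies on line LV with LA:AV = 5:1 ⇒ A = (0, 5/6)
through L parallel to VM: direction (1, -1); meets AP at D = (5/3, -5/3)
D = A + t·(P−A) with t = 5

t = 5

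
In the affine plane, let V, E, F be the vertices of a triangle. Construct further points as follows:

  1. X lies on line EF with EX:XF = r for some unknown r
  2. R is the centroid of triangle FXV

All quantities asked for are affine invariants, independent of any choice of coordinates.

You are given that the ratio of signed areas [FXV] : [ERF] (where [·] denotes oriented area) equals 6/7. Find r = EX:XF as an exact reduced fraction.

Assign V = (0, 0), E = (1, 0), F = (0, 1) — the answer is frame-independent, so this choice is without loss of generality.
1. With EX:XF = r, write λ = r/(r+1) so X = E + λ·(F−E); X is affine-linear in λ
2. R is the centroid of triangle FXV ⇒ R is an affine combination of earlier points and hence also affine-linear in λ
Every point depending on X is an affine combination of X and λ-independent points, so each such coordinate is linear in λ; the λ² term in each signed area is a multiple of (F−E)×(F−E) = 0, so 2·[FXV] and 2·[ERF] are each linear in λ. Evaluating at λ=0 and λ=1:
  2·[FXV] = λ − 1,   2·[ERF] = -1/3
So [FXV]:[ERF] = (λ − 1) / (-1/3). Setting this equal to 6/7:
  λ − 1 = 6/7·(-1/3)  ⇒  λ = 5/7
Then r = λ/(1−λ) = (5/7)/(2/7) = 5/2. Check: with r = 5/2, X = (2/7, 5/7) and [FXV]:[ERF] = 6/7 as required.

r = 5/2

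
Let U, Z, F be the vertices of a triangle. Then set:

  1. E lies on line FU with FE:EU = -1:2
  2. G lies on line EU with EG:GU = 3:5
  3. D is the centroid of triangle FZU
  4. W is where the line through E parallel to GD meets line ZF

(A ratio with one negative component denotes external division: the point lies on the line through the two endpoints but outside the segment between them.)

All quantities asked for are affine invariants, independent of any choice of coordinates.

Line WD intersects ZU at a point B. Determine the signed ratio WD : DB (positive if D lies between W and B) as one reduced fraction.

Choose coordinates U = (0, 0), Z = (1, 0), F = (0, 1).
1. E lies on line FU with FE:EU = -1:2 ⇒ E = (0, 2)
2. G lies on line EU with EG:GU = 3:5 ⇒ G = (0, 5/4)
3. D is the centroid of triangle FZU ⇒ D = (1/3, 1/3)
4. W is where the line through E parallel to GD meets line ZF ⇒ W = (4/7, 3/7)
line WD meets ZU at B = (-1/2, 0)
D = W + t·(B−W) with t = 2/9, so WD:DB = 2/9:7/9

WD:DB = 2/7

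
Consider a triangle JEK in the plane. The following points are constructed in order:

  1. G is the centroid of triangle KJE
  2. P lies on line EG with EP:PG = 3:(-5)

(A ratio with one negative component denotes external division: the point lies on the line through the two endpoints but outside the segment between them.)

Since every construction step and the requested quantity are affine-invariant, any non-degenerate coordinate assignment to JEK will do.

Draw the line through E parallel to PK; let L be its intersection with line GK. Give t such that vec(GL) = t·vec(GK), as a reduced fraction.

t = 2/5

Assign J = (0, 0), E = (1, 0), K = (0, 1) — the answer is frame-independent, so this choice is without loss of generality.
1. G is the centroid of triangle KJE ⇒ G = (1/3, 1/3)
2. P lies on line EG with EP:PG = 3:(-5) ⇒ P = (2, -1/2)
through E parallel to PK: direction (-2, 3/2); meets GK at L = (1/5, 3/5)
L = G + t·(K−G) with t = 2/5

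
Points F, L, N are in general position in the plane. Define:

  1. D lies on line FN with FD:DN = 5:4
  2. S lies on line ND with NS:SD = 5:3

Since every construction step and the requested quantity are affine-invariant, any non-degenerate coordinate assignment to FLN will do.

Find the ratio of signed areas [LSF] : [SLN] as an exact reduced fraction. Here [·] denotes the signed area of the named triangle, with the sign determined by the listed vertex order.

Assign F = (0, 0), L = (1, 0), N = (0, 1) — the answer is frame-independent, so this choice is without loss of generality.
1. D lies on line FN with FD:DN = 5:4 ⇒ D = (0, 5/9)
2. S lies on line ND with NS:SD = 5:3 ⇒ S = (0, 13/18)
2·[LSF] = 13/18, 2·[SLN] = 5/18
[LSF]:[SLN] = 13/18:5/18 = 13/5

[LSF]:[SLN] = 13/5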